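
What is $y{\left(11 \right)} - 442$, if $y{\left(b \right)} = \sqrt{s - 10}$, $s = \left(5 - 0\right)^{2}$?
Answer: $-442 + \sqrt{15} \approx -438.13$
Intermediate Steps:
$s = 25$ ($s = \left(5 + \left(-3 + 3\right)\right)^{2} = \left(5 + 0\right)^{2} = 5^{2} = 25$)
$y{\left(b \right)} = \sqrt{15}$ ($y{\left(b \right)} = \sqrt{25 - 10} = \sqrt{15}$)
$y{\left(11 \right)} - 442 = \sqrt{15} - 442 = -442 + \sqrt{15}$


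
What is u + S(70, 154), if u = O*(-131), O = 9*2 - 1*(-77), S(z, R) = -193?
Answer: -12638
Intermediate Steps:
O = 95 (O = 18 + 77 = 95)
u = -12445 (u = 95*(-131) = -12445)
u + S(70, 154) = -12445 - 193 = -12638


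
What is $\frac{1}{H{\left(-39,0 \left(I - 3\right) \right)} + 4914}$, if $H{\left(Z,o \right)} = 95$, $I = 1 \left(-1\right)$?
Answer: $\frac{1}{5009} \approx 0.00019964$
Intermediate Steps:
$I = -1$
$\frac{1}{H{\left(-39,0 \left(I - 3\right) \right)} + 4914} = \frac{1}{95 + 4914} = \frac{1}{5009}$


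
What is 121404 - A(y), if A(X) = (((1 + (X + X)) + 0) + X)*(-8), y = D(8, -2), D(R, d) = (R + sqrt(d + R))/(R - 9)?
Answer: 121220 - 24*sqrt(6) ≈ 1.2116e+5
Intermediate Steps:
D(R, d) = (R + sqrt(R + d))/(-9 + R)
y = -8 - sqrt(6) (y = (8 + sqrt(8 - 2))/(-9 + 8) = (8 + sqrt(6))/(-1) = -(8 + sqrt(6)) = -8 - sqrt(6) ≈ -10.449)
A(X) = -8 - 24*X (A(X) = (((1 + 2*X) + 0) + X)*(-8) = ((1 + 2*X) + X)*(-8) = (1 + 3*X)*(-8) = -8 - 24*X)
121404 - A(y) = 121404 - (-8 - 24*(-8 - sqrt(6))) = 121404 - (-8 + (192 + 24*sqrt(6))) = 121404 - (184 + 24*sqrt(6)) = 121404 + (-184 - 24*sqrt(6)) = 121220 - 24*sqrt(6)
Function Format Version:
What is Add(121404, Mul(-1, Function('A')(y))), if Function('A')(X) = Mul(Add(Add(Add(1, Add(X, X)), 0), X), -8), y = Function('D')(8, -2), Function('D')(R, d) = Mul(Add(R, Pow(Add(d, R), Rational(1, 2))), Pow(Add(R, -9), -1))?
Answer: Add(121220, Mul(-24, Pow(6, Rational(1, 2)))) ≈ 1.2116e+5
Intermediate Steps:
Function('D')(R, d) = Mul(Pow(Add(-9, R), -1), Add(R, Pow(Add(R, d), Rational(1, 2)))) (Function('D')(R, d) = Mul(Add(R, Pow(Add(R, d), Rational(1, 2))), Pow(Add(-9, R), -1)) = Mul(Pow(Add(-9, R), -1), Add(R, Pow(Add(R, d), Rational(1, 2)))))
y = Add(-8, Mul(-1, Pow(6, Rational(1, 2)))) (y = Mul(Pow(Add(-9, 8), -1), Add(8, Pow(Add(8, -2), Rational(1, 2)))) = Mul(Pow(-1, -1), Add(8, Pow(6, Rational(1, 2)))) = Mul(-1, Add(8, Pow(6, Rational(1, 2)))) = Add(-8, Mul(-1, Pow(6, Rational(1, 2)))) ≈ -10.449)
Function('A')(X) = Add(-8, Mul(-24, X)) (Function('A')(X) = Mul(Add(Add(Add(1, Mul(2, X)), 0), X), -8) = Mul(Add(Add(1, Mul(2, X)), X), -8) = Mul(Add(1, Mul(3, X)), -8) = Add(-8, Mul(-24, X)))
Add(121404, Mul(-1, Function('A')(y))) = Add(121404, Mul(-1, Add(-8, Mul(-24, Add(-8, Mul(-1, Pow(6, Rational(1, 2)))))))) = Add(121404, Mul(-1, Add(-8, Add(192, Mul(24, Pow(6, Rational(1, 2))))))) = Add(121404, Mul(-1, Add(184, Mul(24, Pow(6, Rational(1, 2)))))) = Add(121404, Add(-184, Mul(-24, Pow(6, Rational(1, 2))))) = Add(121220, Mul(-24, Pow(6, Rational(1, 2))))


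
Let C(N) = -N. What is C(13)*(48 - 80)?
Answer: 416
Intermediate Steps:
C(13)*(48 - 80) = (-1*13)*(48 - 80) = -13*(-32) = 416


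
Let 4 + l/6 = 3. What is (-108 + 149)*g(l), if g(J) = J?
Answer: -246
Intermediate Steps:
l = -6 (l = -24 + 6*3 = -24 + 18 = -6)
(-108 + 149)*g(l) = (-108 + 149)*(-6) = 41*(-6) = -246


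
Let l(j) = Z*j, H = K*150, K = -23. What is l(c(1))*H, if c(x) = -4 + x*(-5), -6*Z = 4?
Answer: -20700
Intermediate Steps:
Z = -⅔ (Z = -⅙*4 = -⅔ ≈ -0.66667)
H = -3450 (H = -23*150 = -3450)
c(x) = -4 - 5*x
l(j) = -2*j/3
l(c(1))*H = -2*(-4 - 5*1)/3*(-3450) = -2*(-4 - 5)/3*(-3450) = -⅔*(-9)*(-3450) = 6*(-3450) = -20700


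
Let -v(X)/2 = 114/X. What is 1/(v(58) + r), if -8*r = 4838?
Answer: -116/70607 ≈ -0.0016429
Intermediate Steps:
v(X) = -228/X
r = -2419/4 (r = -⅛*4838 = -2419/4 ≈ -604.75)
1/(v(58) + r) = 1/(-228/58 - 2419/4) = 1/(-228*1/58 - 2419/4) = 1/(-114/29 - 2419/4) = 1/(-70607/116) = -116/70607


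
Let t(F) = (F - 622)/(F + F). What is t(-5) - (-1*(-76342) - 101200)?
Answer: 249207/10 ≈ 24921.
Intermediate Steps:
t(F) = (-622 + F)/(2*F) (t(F) = (-622 + F)/((2*F)) = (-622 + F)*(1/(2*F)) = (-622 + F)/(2*F))
t(-5) - (-1*(-76342) - 101200) = (1/2)*(-622 - 5)/(-5) - (-1*(-76342) - 101200) = (1/2)*(-1/5)*(-627) - (76342 - 101200) = 627/10 - 1*(-24858) = 627/10 + 24858 = 249207/10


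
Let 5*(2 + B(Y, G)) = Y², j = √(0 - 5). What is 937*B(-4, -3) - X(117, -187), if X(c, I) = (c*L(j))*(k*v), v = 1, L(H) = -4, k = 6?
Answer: 19662/5 ≈ 3932.4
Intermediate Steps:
j = I*√5 (j = √(-5) = I*√5 ≈ 2.2361*I)
B(Y, G) = -2 + Y²/5
X(c, I) = -24*c (X(c, I) = (c*(-4))*(6*1) = -4*c*6 = -24*c)
937*B(-4, -3) - X(117, -187) = 937*(-2 + (⅕)*(-4)²) - (-24)*117 = 937*(-2 + (⅕)*16) - 1*(-2808) = 937*(-2 + 16/5) + 2808 = 937*(6/5) + 2808 = 5622/5 + 2808 = 19662/5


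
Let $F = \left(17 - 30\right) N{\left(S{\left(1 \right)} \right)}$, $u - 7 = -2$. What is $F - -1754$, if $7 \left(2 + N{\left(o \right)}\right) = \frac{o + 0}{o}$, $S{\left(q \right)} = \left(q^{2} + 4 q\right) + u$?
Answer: $\frac{12447}{7} \approx 1778.1$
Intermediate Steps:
$u = 5$ ($u = 7 - 2 = 5$)
$S{\left(q \right)} = 5 + q^{2} + 4 q$ ($S{\left(q \right)} = \left(q^{2} + 4 q\right) + 5 = 5 + q^{2} + 4 q$)
$N{\left(o \right)} = - \frac{13}{7}$ ($N{\left(o \right)} = -2 + \frac{\left(o + 0\right) \frac{1}{o}}{7} = -2 + \frac{o \frac{1}{o}}{7} = -2 + \frac{1}{7} \cdot 1 = -2 + \frac{1}{7} = - \frac{13}{7}$)
$F = \frac{169}{7}$ ($F = \left(17 - 30\right) \left(- \frac{13}{7}\right) = \left(-13\right) \left(- \frac{13}{7}\right) = \frac{169}{7} \approx 24.143$)
$F - -1754 = \frac{169}{7} - -1754 = \frac{169}{7} + 1754 = \frac{12447}{7}$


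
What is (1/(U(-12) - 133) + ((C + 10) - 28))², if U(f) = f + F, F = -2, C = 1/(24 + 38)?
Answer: 26885177089/83064996 ≈ 323.66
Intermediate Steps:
C = 1/62 ≈ 0.016129
U(f) = -2 + f (U(f) = f - 2 = -2 + f)
(1/(U(-12) - 133) + ((C + 10) - 28))² = (1/((-2 - 12) - 133) + ((1/62 + 10) - 28))² = (1/(-14 - 133) + (621/62 - 28))² = (1/(-147) - 1115/62)² = (-1/147 - 1115/62)² = (-163967/9114)² = 26885177089/83064996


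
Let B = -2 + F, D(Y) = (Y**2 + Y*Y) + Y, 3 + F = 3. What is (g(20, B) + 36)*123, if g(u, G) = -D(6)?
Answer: -5166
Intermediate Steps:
F = 0 (F = -3 + 3 = 0)
D(Y) = Y + 2*Y**2 (D(Y) = (Y**2 + Y**2) + Y = 2*Y**2 + Y = Y + 2*Y**2)
B = -2 (B = -2 + 0 = -2)
g(u, G) = -78 (g(u, G) = -6*(1 + 2*6) = -6*(1 + 12) = -6*13 = -1*78 = -78)
(g(20, B) + 36)*123 = (-78 + 36)*123 = -42*123 = -5166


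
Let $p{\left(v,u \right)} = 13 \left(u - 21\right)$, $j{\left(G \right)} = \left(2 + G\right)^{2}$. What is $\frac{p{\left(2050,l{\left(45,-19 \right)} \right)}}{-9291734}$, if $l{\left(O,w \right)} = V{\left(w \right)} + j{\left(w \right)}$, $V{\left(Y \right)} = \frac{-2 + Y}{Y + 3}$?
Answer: $- \frac{56017}{148667744} \approx -0.00037679$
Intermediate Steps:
$V{\left(Y \right)} = \frac{-2 + Y}{3 + Y}$
$l{\left(O,w \right)} = \left(2 + w\right)^{2} + \frac{-2 + w}{3 + w}$ ($l{\left(O,w \right)} = \frac{-2 + w}{3 + w} + \left(2 + w\right)^{2} = \left(2 + w\right)^{2} + \frac{-2 + w}{3 + w}$)
$p{\left(v,u \right)} = -273 + 13 u$ ($p{\left(v,u \right)} = 13 \left(-21 + u\right) = -273 + 13 u$)
$\frac{p{\left(2050,l{\left(45,-19 \right)} \right)}}{-9291734} = \frac{-273 + 13 \frac{-2 - 19 + \left(2 - 19\right)^{2} \left(3 - 19\right)}{3 - 19}}{-9291734} = \left(-273 + 13 \frac{-2 - 19 + \left(-17\right)^{2} \left(-16\right)}{-16}\right) \left(- \frac{1}{9291734}\right) = \left(-273 + 13 \left(- \frac{-2 - 19 + 289 \left(-16\right)}{16}\right)\right) \left(- \frac{1}{9291734}\right) = \left(-273 + 13 \left(- \frac{-2 - 19 - 4624}{16}\right)\right) \left(- \frac{1}{9291734}\right) = \left(-273 + 13 \left(\left(- \frac{1}{16}\right) \left(-4645\right)\right)\right) \left(- \frac{1}{9291734}\right) = \left(-273 + 13 \cdot \frac{4645}{16}\right) \left(- \frac{1}{9291734}\right) = \left(-273 + \frac{60385}{16}\right) \left(- \frac{1}{9291734}\right) = \frac{56017}{16} \left(- \frac{1}{9291734}\right) = - \frac{56017}{148667744}$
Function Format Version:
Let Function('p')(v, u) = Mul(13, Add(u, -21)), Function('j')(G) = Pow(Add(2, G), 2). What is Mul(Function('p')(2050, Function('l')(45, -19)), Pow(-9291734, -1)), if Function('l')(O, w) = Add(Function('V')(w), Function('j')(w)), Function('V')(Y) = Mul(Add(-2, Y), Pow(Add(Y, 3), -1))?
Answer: Rational(-56017, 148667744) ≈ -0.00037679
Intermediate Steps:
Function('V')(Y) = Mul(Pow(Add(3, Y), -1), Add(-2, Y)) (Function('V')(Y) = Mul(Add(-2, Y), Pow(Add(3, Y), -1)) = Mul(Pow(Add(3, Y), -1), Add(-2, Y)))
Function('l')(O, w) = Add(Pow(Add(2, w), 2), Mul(Pow(Add(3, w), -1), Add(-2, w))) (Function('l')(O, w) = Add(Mul(Pow(Add(3, w), -1), Add(-2, w)), Pow(Add(2, w), 2)) = Add(Pow(Add(2, w), 2), Mul(Pow(Add(3, w), -1), Add(-2, w))))
Function('p')(v, u) = Add(-273, Mul(13, u)) (Function('p')(v, u) = Mul(13, Add(-21, u)) = Add(-273, Mul(13, u)))
Mul(Function('p')(2050, Function('l')(45, -19)), Pow(-9291734, -1)) = Mul(Add(-273, Mul(13, Mul(Pow(Add(3, -19), -1), Add(-2, -19, Mul(Pow(Add(2, -19), 2), Add(3, -19)))))), Pow(-9291734, -1)) = Mul(Add(-273, Mul(13, Mul(Pow(-16, -1), Add(-2, -19, Mul(Pow(-17, 2), -16))))), Rational(-1, 9291734)) = Mul(Add(-273, Mul(13, Mul(Rational(-1, 16), Add(-2, -19, Mul(289, -16))))), Rational(-1, 9291734)) = Mul(Add(-273, Mul(13, Mul(Rational(-1, 16), Add(-2, -19, -4624)))), Rational(-1, 9291734)) = Mul(Add(-273, Mul(13, Mul(Rational(-1, 16), -4645))), Rational(-1, 9291734)) = Mul(Add(-273, Mul(13, Rational(4645, 16))), Rational(-1, 9291734)) = Mul(Add(-273, Rational(60385, 16)), Rational(-1, 9291734)) = Mul(Rational(56017, 16), Rational(-1, 9291734)) = Rational(-56017, 148667744)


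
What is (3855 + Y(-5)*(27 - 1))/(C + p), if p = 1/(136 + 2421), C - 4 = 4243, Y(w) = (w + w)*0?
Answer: 657149/723972 ≈ 0.90770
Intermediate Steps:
Y(w) = 0 (Y(w) = (2*w)*0 = 0)
C = 4247 (C = 4 + 4243 = 4247)
p = 1/2557 ≈ 0.00039108
(3855 + Y(-5)*(27 - 1))/(C + p) = (3855 + 0*(27 - 1))/(4247 + 1/2557) = (3855 + 0*26)/(10859580/2557) = (3855 + 0)*(2557/10859580) = 3855*(2557/10859580) = 657149/723972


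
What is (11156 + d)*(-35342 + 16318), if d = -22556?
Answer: 216873600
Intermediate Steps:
(11156 + d)*(-35342 + 16318) = (11156 - 22556)*(-35342 + 16318) = -11400*(-19024) = 216873600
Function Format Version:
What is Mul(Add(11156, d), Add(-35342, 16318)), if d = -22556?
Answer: 216873600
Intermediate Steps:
Mul(Add(11156, d), Add(-35342, 16318)) = Mul(Add(11156, -22556), Add(-35342, 16318)) = Mul(-11400, -19024) = 216873600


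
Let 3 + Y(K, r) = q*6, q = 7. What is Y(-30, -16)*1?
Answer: 39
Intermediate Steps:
Y(K, r) = 39 (Y(K, r) = -3 + 7*6 = -3 + 42 = 39)
Y(-30, -16)*1 = 39*1 = 39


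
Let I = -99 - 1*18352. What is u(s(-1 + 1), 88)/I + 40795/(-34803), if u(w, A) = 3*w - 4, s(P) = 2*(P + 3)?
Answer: -753195787/642150153 ≈ -1.1729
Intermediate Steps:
s(P) = 6 + 2*P (s(P) = 2*(3 + P) = 6 + 2*P)
u(w, A) = -4 + 3*w
I = -18451 (I = -99 - 18352 = -18451)
u(s(-1 + 1), 88)/I + 40795/(-34803) = (-4 + 3*(6 + 2*(-1 + 1)))/(-18451) + 40795/(-34803) = (-4 + 3*(6 + 2*0))*(-1/18451) + 40795*(-1/34803) = (-4 + 3*(6 + 0))*(-1/18451) - 40795/34803 = (-4 + 3*6)*(-1/18451) - 40795/34803 = (-4 + 18)*(-1/18451) - 40795/34803 = 14*(-1/18451) - 40795/34803 = -14/18451 - 40795/34803 = -753195787/642150153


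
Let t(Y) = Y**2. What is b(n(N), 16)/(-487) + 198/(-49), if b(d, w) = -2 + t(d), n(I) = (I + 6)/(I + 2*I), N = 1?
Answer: -869353/214767 ≈ -4.0479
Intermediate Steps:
n(I) = (6 + I)/(3*I) (n(I) = (6 + I)/((3*I)) = (6 + I)*(1/(3*I)) = (6 + I)/(3*I))
b(d, w) = -2 + d**2
b(n(N), 16)/(-487) + 198/(-49) = (-2 + ((1/3)*(6 + 1)/1)**2)/(-487) + 198/(-49) = (-2 + ((1/3)*1*7)**2)*(-1/487) + 198*(-1/49) = (-2 + (7/3)**2)*(-1/487) - 198/49 = (-2 + 49/9)*(-1/487) - 198/49 = (31/9)*(-1/487) - 198/49 = -31/4383 - 198/49 = -869353/214767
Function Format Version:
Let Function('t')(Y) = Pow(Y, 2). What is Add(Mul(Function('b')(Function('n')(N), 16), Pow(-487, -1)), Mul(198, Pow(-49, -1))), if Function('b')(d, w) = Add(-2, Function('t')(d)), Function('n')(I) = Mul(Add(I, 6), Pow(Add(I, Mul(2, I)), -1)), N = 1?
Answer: Rational(-869353, 214767) ≈ -4.0479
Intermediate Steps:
Function('n')(I) = Mul(Rational(1, 3), Pow(I, -1), Add(6, I)) (Function('n')(I) = Mul(Add(6, I), Pow(Mul(3, I), -1)) = Mul(Add(6, I), Mul(Rational(1, 3), Pow(I, -1))) = Mul(Rational(1, 3), Pow(I, -1), Add(6, I)))
Function('b')(d, w) = Add(-2, Pow(d, 2))
Add(Mul(Function('b')(Function('n')(N), 16), Pow(-487, -1)), Mul(198, Pow(-49, -1))) = Add(Mul(Add(-2, Pow(Mul(Rational(1, 3), Pow(1, -1), Add(6, 1)), 2)), Pow(-487, -1)), Mul(198, Pow(-49, -1))) = Add(Mul(Add(-2, Pow(Mul(Rational(1, 3), 1, 7), 2)), Rational(-1, 487)), Mul(198, Rational(-1, 49))) = Add(Mul(Add(-2, Pow(Rational(7, 3), 2)), Rational(-1, 487)), Rational(-198, 49)) = Add(Mul(Add(-2, Rational(49, 9)), Rational(-1, 487)), Rational(-198, 49)) = Add(Mul(Rational(31, 9), Rational(-1, 487)), Rational(-198, 49)) = Add(Rational(-31, 4383), Rational(-198, 49)) = Rational(-869353, 214767)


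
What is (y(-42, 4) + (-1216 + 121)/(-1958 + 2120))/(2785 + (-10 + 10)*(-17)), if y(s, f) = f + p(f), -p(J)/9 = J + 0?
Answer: -2093/150390 ≈ -0.013917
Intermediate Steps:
p(J) = -9*J (p(J) = -9*(J + 0) = -9*J)
y(s, f) = -8*f (y(s, f) = f - 9*f = -8*f)
(y(-42, 4) + (-1216 + 121)/(-1958 + 2120))/(2785 + (-10 + 10)*(-17)) = (-8*4 + (-1216 + 121)/(-1958 + 2120))/(2785 + (-10 + 10)*(-17)) = (-32 - 1095/162)/(2785 + 0*(-17)) = (-32 - 1095*1/162)/(2785 + 0) = (-32 - 365/54)/2785 = -2093/54*1/2785 = -2093/150390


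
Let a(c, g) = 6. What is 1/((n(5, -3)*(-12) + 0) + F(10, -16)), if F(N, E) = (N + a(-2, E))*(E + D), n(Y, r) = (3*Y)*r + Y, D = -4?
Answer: 1/160 ≈ 0.0062500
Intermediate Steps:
n(Y, r) = Y + 3*Y*r (n(Y, r) = 3*Y*r + Y = Y + 3*Y*r)
F(N, E) = (-4 + E)*(6 + N) (F(N, E) = (N + 6)*(E - 4) = (6 + N)*(-4 + E) = (-4 + E)*(6 + N))
1/((n(5, -3)*(-12) + 0) + F(10, -16)) = 1/(((5*(1 + 3*(-3)))*(-12) + 0) + (-24 - 4*10 + 6*(-16) - 16*10)) = 1/(((5*(1 - 9))*(-12) + 0) + (-24 - 40 - 96 - 160)) = 1/(((5*(-8))*(-12) + 0) - 320) = 1/((-40*(-12) + 0) - 320) = 1/((480 + 0) - 320) = 1/(480 - 320) = 1/160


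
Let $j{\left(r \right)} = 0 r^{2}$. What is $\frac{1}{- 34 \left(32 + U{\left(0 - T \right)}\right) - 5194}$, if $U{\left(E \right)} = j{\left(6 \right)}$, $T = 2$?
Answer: $- \frac{1}{6282} \approx -0.00015918$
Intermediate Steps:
$j{\left(r \right)} = 0$
$U{\left(E \right)} = 0$
$\frac{1}{- 34 \left(32 + U{\left(0 - T \right)}\right) - 5194} = \frac{1}{- 34 \left(32 + 0\right) - 5194} = \frac{1}{\left(-34\right) 32 - 5194} = \frac{1}{-1088 - 5194} = \frac{1}{-6282} = - \frac{1}{6282}$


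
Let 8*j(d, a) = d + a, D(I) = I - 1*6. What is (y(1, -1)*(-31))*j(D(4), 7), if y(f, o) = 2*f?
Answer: -155/4 ≈ -38.750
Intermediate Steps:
D(I) = -6 + I (D(I) = I - 6 = -6 + I)
j(d, a) = a/8 + d/8 (j(d, a) = (d + a)/8 = (a + d)/8 = a/8 + d/8)
(y(1, -1)*(-31))*j(D(4), 7) = ((2*1)*(-31))*((⅛)*7 + (-6 + 4)/8) = (2*(-31))*(7/8 + (⅛)*(-2)) = -62*(7/8 - ¼) = -62*5/8 = -155/4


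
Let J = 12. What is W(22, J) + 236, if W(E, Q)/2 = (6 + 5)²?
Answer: 478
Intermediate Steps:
W(E, Q) = 242 (W(E, Q) = 2*(6 + 5)² = 2*11² = 2*121 = 242)
W(22, J) + 236 = 242 + 236 = 478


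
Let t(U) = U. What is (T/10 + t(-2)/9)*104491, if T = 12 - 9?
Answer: 731437/90 ≈ 8127.1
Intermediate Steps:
T = 3
(T/10 + t(-2)/9)*104491 = (3/10 - 2/9)*104491 = (7/90)*104491 = 731437/90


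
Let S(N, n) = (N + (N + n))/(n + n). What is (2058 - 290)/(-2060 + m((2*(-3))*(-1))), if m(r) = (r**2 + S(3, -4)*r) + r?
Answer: -3536/4039 ≈ -0.87546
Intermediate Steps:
S(N, n) = (n + 2*N)/(2*n) (S(N, n) = (n + 2*N)/((2*n)) = (n + 2*N)*(1/(2*n)) = (n + 2*N)/(2*n))
m(r) = r**2 + 3*r/4 (m(r) = (r**2 + ((3 + (1/2)*(-4))/(-4))*r) + r = (r**2 + (-(3 - 2)/4)*r) + r = (r**2 + (-1/4*1)*r) + r = (r**2 - r/4) + r = r**2 + 3*r/4)
(2058 - 290)/(-2060 + m((2*(-3))*(-1))) = (2058 - 290)/(-2060 + ((2*(-3))*(-1))*(3 + 4*((2*(-3))*(-1)))/4) = 1768/(-2060 + (-6*(-1))*(3 + 4*(-6*(-1)))/4) = 1768/(-2060 + (1/4)*6*(3 + 4*6)) = 1768/(-2060 + (1/4)*6*(3 + 24)) = 1768/(-2060 + (1/4)*6*27) = 1768/(-2060 + 81/2) = 1768/(-4039/2) = 1768*(-2/4039) = -3536/4039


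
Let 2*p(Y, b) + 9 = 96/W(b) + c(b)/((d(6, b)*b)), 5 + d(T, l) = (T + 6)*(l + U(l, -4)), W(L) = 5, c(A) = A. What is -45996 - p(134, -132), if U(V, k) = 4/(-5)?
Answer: -1838433949/39965 ≈ -46001.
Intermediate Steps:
U(V, k) = -4/5 (U(V, k) = 4*(-1/5) = -4/5)
d(T, l) = -5 + (6 + T)*(-4/5 + l) (d(T, l) = -5 + (T + 6)*(l - 4/5) = -5 + (6 + T)*(-4/5 + l))
p(Y, b) = 51/10 + 1/(2*(-73/5 + 12*b)) (p(Y, b) = -9/2 + (96/5 + b/(((-49/5 + 6*b - 4/5*6 + 6*b)*b)))/2 = -9/2 + (96*(1/5) + b/(((-49/5 + 6*b - 24/5 + 6*b)*b)))/2 = -9/2 + (96/5 + b/(((-73/5 + 12*b)*b)))/2 = -9/2 + (96/5 + b/((b*(-73/5 + 12*b))))/2 = -9/2 + (96/5 + b*(1/(b*(-73/5 + 12*b))))/2 = -9/2 + (96/5 + 1/(-73/5 + 12*b))/2 = -9/2 + (48/5 + 1/(2*(-73/5 + 12*b))) = 51/10 + 1/(2*(-73/5 + 12*b)))
-45996 - p(134, -132) = -45996 - (-1849 + 1530*(-132))/(5*(-73 + 60*(-132))) = -45996 - (-1849 - 201960)/(5*(-73 - 7920)) = -45996 - (-203809)/(5*(-7993)) = -45996 - (-1)*(-203809)/(5*7993) = -45996 - 1*203809/39965 = -45996 - 203809/39965 = -1838433949/39965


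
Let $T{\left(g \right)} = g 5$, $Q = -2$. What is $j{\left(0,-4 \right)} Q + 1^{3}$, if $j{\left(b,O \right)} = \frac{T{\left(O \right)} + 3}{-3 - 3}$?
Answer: $- \frac{14}{3} \approx -4.6667$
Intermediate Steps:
$T{\left(g \right)} = 5 g$
$j{\left(b,O \right)} = - \frac{1}{2} - \frac{5 O}{6}$ ($j{\left(b,O \right)} = \frac{5 O + 3}{-3 - 3} = \frac{3 + 5 O}{-6} = \left(3 + 5 O\right) \left(- \frac{1}{6}\right) = - \frac{1}{2} - \frac{5 O}{6}$)
$j{\left(0,-4 \right)} Q + 1^{3} = \left(- \frac{1}{2} - - \frac{10}{3}\right) \left(-2\right) + 1^{3} = \left(- \frac{1}{2} + \frac{10}{3}\right) \left(-2\right) + 1 = \frac{17}{6} \left(-2\right) + 1 = - \frac{17}{3} + 1 = - \frac{14}{3}$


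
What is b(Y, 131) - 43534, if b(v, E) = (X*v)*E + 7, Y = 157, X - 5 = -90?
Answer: -1791722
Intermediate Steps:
X = -85 (X = 5 - 90 = -85)
b(v, E) = 7 - 85*E*v (b(v, E) = (-85*v)*E + 7 = -85*E*v + 7 = 7 - 85*E*v)
b(Y, 131) - 43534 = (7 - 85*131*157) - 43534 = (7 - 1748195) - 43534 = -1748188 - 43534 = -1791722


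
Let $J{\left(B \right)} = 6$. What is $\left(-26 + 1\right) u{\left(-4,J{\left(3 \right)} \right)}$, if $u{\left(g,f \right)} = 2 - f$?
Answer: $100$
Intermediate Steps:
$\left(-26 + 1\right) u{\left(-4,J{\left(3 \right)} \right)} = \left(-26 + 1\right) \left(2 - 6\right) = - 25 \left(2 - 6\right) = \left(-25\right) \left(-4\right) = 100$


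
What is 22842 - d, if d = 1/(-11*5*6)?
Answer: 7537861/330 ≈ 22842.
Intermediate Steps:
d = -1/330 (d = 1/(-55*6) = 1/(-330) = -1/330 ≈ -0.0030303)
22842 - d = 22842 - 1*(-1/330) = 22842 + 1/330 = 7537861/330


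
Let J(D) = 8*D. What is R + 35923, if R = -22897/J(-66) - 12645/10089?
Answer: 21287318321/591888 ≈ 35965.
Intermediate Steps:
R = 24925697/591888 (R = -22897/(8*(-66)) - 12645/10089 = -22897/(-528) - 12645*1/10089 = -22897*(-1/528) - 1405/1121 = 22897/528 - 1405/1121 = 24925697/591888 ≈ 42.112)
R + 35923 = 24925697/591888 + 35923 = 21287318321/591888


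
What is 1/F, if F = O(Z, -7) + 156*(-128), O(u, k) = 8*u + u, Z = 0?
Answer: -1/19968 ≈ -5.0080e-5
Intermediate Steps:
O(u, k) = 9*u
F = -19968 (F = 9*0 + 156*(-128) = 0 - 19968 = -19968)
1/F = 1/(-19968) = -1/19968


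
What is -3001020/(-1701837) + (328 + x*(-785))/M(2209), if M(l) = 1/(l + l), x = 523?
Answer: -1028126750186854/567279 ≈ -1.8124e+9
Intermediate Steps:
M(l) = 1/(2*l)
-3001020/(-1701837) + (328 + x*(-785))/M(2209) = -3001020/(-1701837) + (328 + 523*(-785))/(((1/2)/2209)) = -3001020*(-1/1701837) + (328 - 410555)/(((1/2)*(1/2209))) = 1000340/567279 - 410227/1/4418 = 1000340/567279 - 410227*4418 = 1000340/567279 - 1812382886 = -1028126750186854/567279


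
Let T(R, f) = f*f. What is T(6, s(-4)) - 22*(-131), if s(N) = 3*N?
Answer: 3026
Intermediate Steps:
T(R, f) = f²
T(6, s(-4)) - 22*(-131) = (3*(-4))² - 22*(-131) = (-12)² + 2882 = 144 + 2882 = 3026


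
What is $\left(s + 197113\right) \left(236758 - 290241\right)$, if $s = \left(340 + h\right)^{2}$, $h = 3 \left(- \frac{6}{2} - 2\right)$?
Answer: $-16191336454$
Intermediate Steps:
$h = -15$ ($h = 3 \left(\left(-6\right) \frac{1}{2} - 2\right) = 3 \left(-3 - 2\right) = 3 \left(-5\right) = -15$)
$s = 105625$ ($s = \left(340 - 15\right)^{2} = 325^{2} = 105625$)
$\left(s + 197113\right) \left(236758 - 290241\right) = \left(105625 + 197113\right) \left(236758 - 290241\right) = 302738 \left(-53483\right) = -16191336454$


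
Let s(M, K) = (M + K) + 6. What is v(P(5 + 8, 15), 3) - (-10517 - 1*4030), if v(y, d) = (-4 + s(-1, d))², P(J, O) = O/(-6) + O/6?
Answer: 14563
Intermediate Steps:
s(M, K) = 6 + K + M (s(M, K) = (K + M) + 6 = 6 + K + M)
P(J, O) = 0 (P(J, O) = O*(-⅙) + O*(⅙) = -O/6 + O/6 = 0)
v(y, d) = (1 + d)² (v(y, d) = (-4 + (6 + d - 1))² = (-4 + (5 + d))² = (1 + d)²)
v(P(5 + 8, 15), 3) - (-10517 - 1*4030) = (1 + 3)² - (-10517 - 1*4030) = 4² - (-10517 - 4030) = 16 - 1*(-14547) = 16 + 14547 = 14563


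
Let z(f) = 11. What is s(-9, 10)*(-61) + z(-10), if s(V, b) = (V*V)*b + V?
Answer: -48850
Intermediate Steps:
s(V, b) = V + b*V² (s(V, b) = V²*b + V = b*V² + V = V + b*V²)
s(-9, 10)*(-61) + z(-10) = -9*(1 - 9*10)*(-61) + 11 = -9*(1 - 90)*(-61) + 11 = -9*(-89)*(-61) + 11 = 801*(-61) + 11 = -48861 + 11 = -48850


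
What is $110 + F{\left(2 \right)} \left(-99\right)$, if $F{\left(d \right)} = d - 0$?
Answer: $-88$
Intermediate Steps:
$F{\left(d \right)} = d$ ($F{\left(d \right)} = d + 0 = d$)
$110 + F{\left(2 \right)} \left(-99\right) = 110 + 2 \left(-99\right) = 110 - 198 = -88$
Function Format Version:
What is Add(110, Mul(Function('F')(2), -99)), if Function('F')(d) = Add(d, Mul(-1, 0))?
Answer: -88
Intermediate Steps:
Function('F')(d) = d (Function('F')(d) = Add(d, 0) = d)
Add(110, Mul(Function('F')(2), -99)) = Add(110, Mul(2, -99)) = Add(110, -198) = -88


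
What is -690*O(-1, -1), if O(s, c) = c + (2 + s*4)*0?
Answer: 690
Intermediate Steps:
O(s, c) = c (O(s, c) = c + (2 + 4*s)*0 = c + 0 = c)
-690*O(-1, -1) = -690*(-1) = 690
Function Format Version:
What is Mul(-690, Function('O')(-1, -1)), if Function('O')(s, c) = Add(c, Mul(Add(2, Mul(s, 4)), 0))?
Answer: 690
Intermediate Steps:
Function('O')(s, c) = c (Function('O')(s, c) = Add(c, Mul(Add(2, Mul(4, s)), 0)) = Add(c, 0) = c)
Mul(-690, Function('O')(-1, -1)) = Mul(-690, -1) = 690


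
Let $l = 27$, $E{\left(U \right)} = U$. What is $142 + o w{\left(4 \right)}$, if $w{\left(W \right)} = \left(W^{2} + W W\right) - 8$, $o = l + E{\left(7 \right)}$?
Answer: $958$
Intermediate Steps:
$o = 34$ ($o = 27 + 7 = 34$)
$w{\left(W \right)} = -8 + 2 W^{2}$ ($w{\left(W \right)} = \left(W^{2} + W^{2}\right) - 8 = 2 W^{2} - 8 = -8 + 2 W^{2}$)
$142 + o w{\left(4 \right)} = 142 + 34 \left(-8 + 2 \cdot 4^{2}\right) = 142 + 34 \left(-8 + 2 \cdot 16\right) = 142 + 34 \left(-8 + 32\right) = 142 + 34 \cdot 24 = 142 + 816 = 958$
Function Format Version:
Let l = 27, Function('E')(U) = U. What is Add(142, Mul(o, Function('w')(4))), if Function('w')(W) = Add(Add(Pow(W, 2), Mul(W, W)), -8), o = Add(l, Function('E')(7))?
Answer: 958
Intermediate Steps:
o = 34 (o = Add(27, 7) = 34)
Function('w')(W) = Add(-8, Mul(2, Pow(W, 2))) (Function('w')(W) = Add(Add(Pow(W, 2), Pow(W, 2)), -8) = Add(Mul(2, Pow(W, 2)), -8) = Add(-8, Mul(2, Pow(W, 2))))
Add(142, Mul(o, Function('w')(4))) = Add(142, Mul(34, Add(-8, Mul(2, Pow(4, 2))))) = Add(142, Mul(34, Add(-8, Mul(2, 16)))) = Add(142, Mul(34, Add(-8, 32))) = Add(142, Mul(34, 24)) = Add(142, 816) = 958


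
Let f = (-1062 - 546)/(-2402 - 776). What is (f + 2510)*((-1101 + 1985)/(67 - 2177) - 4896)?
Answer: -20607067208068/1676395 ≈ -1.2292e+7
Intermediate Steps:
f = 804/1589 (f = -1608/(-3178) = -1608*(-1/3178) = 804/1589 ≈ 0.50598)
(f + 2510)*((-1101 + 1985)/(67 - 2177) - 4896) = (804/1589 + 2510)*((-1101 + 1985)/(67 - 2177) - 4896) = 3989194*(884/(-2110) - 4896)/1589 = 3989194*(884*(-1/2110) - 4896)/1589 = 3989194*(-442/1055 - 4896)/1589 = (3989194/1589)*(-5165722/1055) = -20607067208068/1676395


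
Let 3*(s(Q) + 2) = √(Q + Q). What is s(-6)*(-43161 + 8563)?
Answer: 69196 - 69196*I*√3/3 ≈ 69196.0 - 39950.0*I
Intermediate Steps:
s(Q) = -2 + √2*√Q/3 (s(Q) = -2 + √(Q + Q)/3 = -2 + √(2*Q)/3 = -2 + (√2*√Q)/3 = -2 + √2*√Q/3)
s(-6)*(-43161 + 8563) = (-2 + √2*√(-6)/3)*(-43161 + 8563) = (-2 + √2*(I*√6)/3)*(-34598) = (-2 + 2*I*√3/3)*(-34598) = 69196 - 69196*I*√3/3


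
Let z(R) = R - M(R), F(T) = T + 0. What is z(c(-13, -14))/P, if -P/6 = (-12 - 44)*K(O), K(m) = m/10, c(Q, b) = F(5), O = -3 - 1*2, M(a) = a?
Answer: 0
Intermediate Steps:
F(T) = T
O = -5 (O = -3 - 2 = -5)
c(Q, b) = 5
K(m) = m/10 (K(m) = m*(⅒) = m/10)
z(R) = 0 (z(R) = R - R = 0)
P = -168 (P = -6*(-12 - 44)*(⅒)*(-5) = -(-336)*(-1)/2 = -6*28 = -168)
z(c(-13, -14))/P = 0/(-168) = 0*(-1/168) = 0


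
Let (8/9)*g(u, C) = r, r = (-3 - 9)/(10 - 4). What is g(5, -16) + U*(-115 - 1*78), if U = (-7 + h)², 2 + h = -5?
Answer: -151321/4 ≈ -37830.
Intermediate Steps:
h = -7 (h = -2 - 5 = -7)
r = -2 (r = -12/6 = -12*⅙ = -2)
g(u, C) = -9/4 (g(u, C) = (9/8)*(-2) = -9/4)
U = 196 (U = (-7 - 7)² = (-14)² = 196)
g(5, -16) + U*(-115 - 1*78) = -9/4 + 196*(-115 - 1*78) = -9/4 + 196*(-115 - 78) = -9/4 + 196*(-193) = -9/4 - 37828 = -151321/4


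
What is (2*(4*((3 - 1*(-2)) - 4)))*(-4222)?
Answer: -33776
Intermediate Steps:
(2*(4*((3 - 1*(-2)) - 4)))*(-4222) = (2*(4*((3 + 2) - 4)))*(-4222) = (2*(4*(5 - 4)))*(-4222) = (2*(4*1))*(-4222) = (2*4)*(-4222) = 8*(-4222) = -33776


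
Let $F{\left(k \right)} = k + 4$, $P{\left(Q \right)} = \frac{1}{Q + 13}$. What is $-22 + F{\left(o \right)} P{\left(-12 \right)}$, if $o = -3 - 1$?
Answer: $-22$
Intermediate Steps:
$P{\left(Q \right)} = \frac{1}{13 + Q}$
$o = -4$
$F{\left(k \right)} = 4 + k$
$-22 + F{\left(o \right)} P{\left(-12 \right)} = -22 + \frac{4 - 4}{13 - 12} = -22 + \frac{0}{1} = -22 + 0 \cdot 1 = -22 + 0 = -22$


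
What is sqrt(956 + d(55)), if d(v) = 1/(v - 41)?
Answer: sqrt(187390)/14 ≈ 30.920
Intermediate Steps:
d(v) = 1/(-41 + v)
sqrt(956 + d(55)) = sqrt(956 + 1/(-41 + 55)) = sqrt(956 + 1/14) = sqrt(13385/14) = sqrt(187390)/14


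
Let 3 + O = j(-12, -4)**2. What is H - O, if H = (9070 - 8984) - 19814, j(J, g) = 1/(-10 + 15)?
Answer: -493126/25 ≈ -19725.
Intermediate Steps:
j(J, g) = 1/5
H = -19728 (H = 86 - 19814 = -19728)
O = -74/25 (O = -3 + (1/5)**2 = -3 + 1/25 = -74/25 ≈ -2.9600)
H - O = -19728 - 1*(-74/25) = -19728 + 74/25 = -493126/25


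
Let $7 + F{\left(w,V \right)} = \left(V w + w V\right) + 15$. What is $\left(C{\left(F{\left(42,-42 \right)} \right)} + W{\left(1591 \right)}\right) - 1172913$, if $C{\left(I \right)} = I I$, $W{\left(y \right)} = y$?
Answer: $11219078$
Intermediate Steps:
$F{\left(w,V \right)} = 8 + 2 V w$ ($F{\left(w,V \right)} = -7 + \left(\left(V w + w V\right) + 15\right) = -7 + \left(\left(V w + V w\right) + 15\right) = -7 + \left(2 V w + 15\right) = -7 + \left(15 + 2 V w\right) = 8 + 2 V w$)
$C{\left(I \right)} = I^{2}$
$\left(C{\left(F{\left(42,-42 \right)} \right)} + W{\left(1591 \right)}\right) - 1172913 = \left(\left(8 + 2 \left(-42\right) 42\right)^{2} + 1591\right) - 1172913 = \left(\left(8 - 3528\right)^{2} + 1591\right) - 1172913 = \left(\left(-3520\right)^{2} + 1591\right) - 1172913 = \left(12390400 + 1591\right) - 1172913 = 12391991 - 1172913 = 11219078$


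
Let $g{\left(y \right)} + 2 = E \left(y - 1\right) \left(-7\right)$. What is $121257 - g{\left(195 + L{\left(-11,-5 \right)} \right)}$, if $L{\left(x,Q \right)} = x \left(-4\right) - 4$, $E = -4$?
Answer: $114707$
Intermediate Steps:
$L{\left(x,Q \right)} = -4 - 4 x$ ($L{\left(x,Q \right)} = - 4 x - 4 = -4 - 4 x$)
$g{\left(y \right)} = -30 + 28 y$ ($g{\left(y \right)} = -2 + - 4 \left(y - 1\right) \left(-7\right) = -2 + - 4 \left(-1 + y\right) \left(-7\right) = -2 + \left(4 - 4 y\right) \left(-7\right) = -2 + \left(-28 + 28 y\right) = -30 + 28 y$)
$121257 - g{\left(195 + L{\left(-11,-5 \right)} \right)} = 121257 - \left(-30 + 28 \left(195 - -40\right)\right) = 121257 - \left(-30 + 28 \left(195 + \left(-4 + 44\right)\right)\right) = 121257 - \left(-30 + 28 \left(195 + 40\right)\right) = 121257 - \left(-30 + 28 \cdot 235\right) = 121257 - \left(-30 + 6580\right) = 121257 - 6550 = 114707$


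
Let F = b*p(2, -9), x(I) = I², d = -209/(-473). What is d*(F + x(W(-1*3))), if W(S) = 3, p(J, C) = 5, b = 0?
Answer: 171/43 ≈ 3.9767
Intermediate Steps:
d = 19/43 (d = -209*(-1/473) = 19/43 ≈ 0.44186)
F = 0 (F = 0*5 = 0)
d*(F + x(W(-1*3))) = 19*(0 + 3²)/43 = 19*(0 + 9)/43 = (19/43)*9 = 171/43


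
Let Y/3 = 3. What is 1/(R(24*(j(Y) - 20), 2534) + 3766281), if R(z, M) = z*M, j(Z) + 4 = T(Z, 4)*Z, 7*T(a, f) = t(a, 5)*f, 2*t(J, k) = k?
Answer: 1/3088617 ≈ 3.2377e-7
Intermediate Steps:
Y = 9 (Y = 3*3 = 9)
t(J, k) = k/2
T(a, f) = 5*f/14 (T(a, f) = (((½)*5)*f)/7 = (5*f/2)/7 = 5*f/14)
j(Z) = -4 + 10*Z/7 (j(Z) = -4 + ((5/14)*4)*Z = -4 + 10*Z/7)
R(z, M) = M*z
1/(R(24*(j(Y) - 20), 2534) + 3766281) = 1/(2534*(24*((-4 + (10/7)*9) - 20)) + 3766281) = 1/(2534*(24*((-4 + 90/7) - 20)) + 3766281) = 1/(2534*(24*(62/7 - 20)) + 3766281) = 1/(2534*(24*(-78/7)) + 3766281) = 1/(2534*(-1872/7) + 3766281) = 1/(-677664 + 3766281) = 1/3088617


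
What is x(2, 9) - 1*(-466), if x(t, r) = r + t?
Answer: 477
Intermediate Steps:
x(2, 9) - 1*(-466) = (9 + 2) - 1*(-466) = 11 + 466 = 477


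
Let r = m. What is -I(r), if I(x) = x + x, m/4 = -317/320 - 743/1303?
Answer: 650811/52120 ≈ 12.487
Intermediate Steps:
m = -650811/104240 (m = 4*(-317/320 - 743/1303) = 4*(-650811/416960) = -650811/104240 ≈ -6.2434)
r = -650811/104240 ≈ -6.2434
I(x) = 2*x
-I(r) = -2*(-650811)/104240 = -1*(-650811/52120) = 650811/52120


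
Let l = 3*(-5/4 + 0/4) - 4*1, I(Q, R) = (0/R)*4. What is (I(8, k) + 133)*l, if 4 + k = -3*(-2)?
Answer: -4123/4 ≈ -1030.8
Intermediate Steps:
k = 2 (k = -4 - 3*(-2) = -4 + 6 = 2)
I(Q, R) = 0 (I(Q, R) = 0*4 = 0)
l = -31/4 (l = 3*(-5*¼ + 0*(¼)) - 4 = 3*(-5/4 + 0) - 4 = 3*(-5/4) - 4 = -15/4 - 4 = -31/4 ≈ -7.7500)
(I(8, k) + 133)*l = (0 + 133)*(-31/4) = 133*(-31/4) = -4123/4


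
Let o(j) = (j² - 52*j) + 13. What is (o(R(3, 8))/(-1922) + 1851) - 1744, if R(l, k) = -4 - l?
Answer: 102614/961 ≈ 106.78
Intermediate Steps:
o(j) = 13 + j² - 52*j
(o(R(3, 8))/(-1922) + 1851) - 1744 = ((13 + (-4 - 1*3)² - 52*(-4 - 1*3))/(-1922) + 1851) - 1744 = ((13 + (-4 - 3)² - 52*(-4 - 3))*(-1/1922) + 1851) - 1744 = ((13 + (-7)² - 52*(-7))*(-1/1922) + 1851) - 1744 = ((13 + 49 + 364)*(-1/1922) + 1851) - 1744 = (426*(-1/1922) + 1851) - 1744 = (-213/961 + 1851) - 1744 = 1778598/961 - 1744 = 102614/961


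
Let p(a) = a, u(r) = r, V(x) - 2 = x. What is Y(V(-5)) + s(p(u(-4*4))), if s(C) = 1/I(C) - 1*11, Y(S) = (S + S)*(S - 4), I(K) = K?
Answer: 495/16 ≈ 30.938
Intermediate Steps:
V(x) = 2 + x
Y(S) = 2*S*(-4 + S) (Y(S) = (2*S)*(-4 + S) = 2*S*(-4 + S))
s(C) = -11 + 1/C (s(C) = 1/C - 1*11 = 1/C - 11 = -11 + 1/C)
Y(V(-5)) + s(p(u(-4*4))) = 2*(2 - 5)*(-4 + (2 - 5)) + (-11 + 1/(-4*4)) = 2*(-3)*(-4 - 3) + (-11 + 1/(-16)) = 2*(-3)*(-7) + (-11 - 1/16) = 42 - 177/16 = 495/16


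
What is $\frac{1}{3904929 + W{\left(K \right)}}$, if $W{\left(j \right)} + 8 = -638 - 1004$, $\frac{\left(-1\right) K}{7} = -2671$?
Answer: $\frac{1}{3903279} \approx 2.5619 \cdot 10^{-7}$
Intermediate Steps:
$K = 18697$ ($K = \left(-7\right) \left(-2671\right) = 18697$)
$W{\left(j \right)} = -1650$ ($W{\left(j \right)} = -8 - 1642 = -1650$)
$\frac{1}{3904929 + W{\left(K \right)}} = \frac{1}{3904929 - 1650} = \frac{1}{3903279}$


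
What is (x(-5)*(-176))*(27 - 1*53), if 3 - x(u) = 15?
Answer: -54912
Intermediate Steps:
x(u) = -12 (x(u) = 3 - 1*15 = 3 - 15 = -12)
(x(-5)*(-176))*(27 - 1*53) = (-12*(-176))*(27 - 1*53) = 2112*(27 - 53) = 2112*(-26) = -54912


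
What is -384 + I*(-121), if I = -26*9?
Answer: 27930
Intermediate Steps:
I = -234
-384 + I*(-121) = -384 - 234*(-121) = -384 + 28314 = 27930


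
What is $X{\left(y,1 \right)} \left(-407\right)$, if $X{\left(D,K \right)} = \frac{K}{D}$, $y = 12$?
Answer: $- \frac{407}{12} \approx -33.917$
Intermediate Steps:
$X{\left(y,1 \right)} \left(-407\right) = 1 \cdot \frac{1}{12} \left(-407\right) = \frac{1}{12} \left(-407\right) = - \frac{407}{12}$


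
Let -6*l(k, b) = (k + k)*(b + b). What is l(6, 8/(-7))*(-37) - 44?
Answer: -1492/7 ≈ -213.14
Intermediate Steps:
l(k, b) = -2*b*k/3 (l(k, b) = -(k + k)*(b + b)/6 = -2*k*2*b/6 = -2*b*k/3)
l(6, 8/(-7))*(-37) - 44 = -⅔*8/(-7)*6*(-37) - 44 = -⅔*8*(-⅐)*6*(-37) - 44 = -⅔*(-8/7)*6*(-37) - 44 = (32/7)*(-37) - 44 = -1184/7 - 44 = -1492/7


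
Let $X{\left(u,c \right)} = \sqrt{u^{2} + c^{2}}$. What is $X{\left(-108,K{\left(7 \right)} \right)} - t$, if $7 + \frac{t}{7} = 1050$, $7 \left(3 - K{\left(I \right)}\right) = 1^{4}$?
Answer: $-7301 + \frac{4 \sqrt{35746}}{7} \approx -7193.0$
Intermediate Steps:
$K{\left(I \right)} = \frac{20}{7}$ ($K{\left(I \right)} = 3 - \frac{1^{4}}{7} = 3 - \frac{1}{7} = \frac{20}{7}$)
$t = 7301$ ($t = -49 + 7 \cdot 1050 = -49 + 7350 = 7301$)
$X{\left(u,c \right)} = \sqrt{c^{2} + u^{2}}$
$X{\left(-108,K{\left(7 \right)} \right)} - t = \sqrt{\left(\frac{20}{7}\right)^{2} + \left(-108\right)^{2}} - 7301 = \sqrt{\frac{400}{49} + 11664} - 7301 = \sqrt{\frac{571936}{49}} - 7301 = \frac{4 \sqrt{35746}}{7} - 7301 = -7301 + \frac{4 \sqrt{35746}}{7}$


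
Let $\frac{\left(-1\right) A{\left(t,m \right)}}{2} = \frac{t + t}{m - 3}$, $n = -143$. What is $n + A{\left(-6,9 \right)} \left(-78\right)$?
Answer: $-455$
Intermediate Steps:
$A{\left(t,m \right)} = - \frac{4 t}{-3 + m}$ ($A{\left(t,m \right)} = - 2 \frac{t + t}{m - 3} = - 2 \frac{2 t}{-3 + m} = - \frac{4 t}{-3 + m}$)
$n + A{\left(-6,9 \right)} \left(-78\right) = -143 + \left(-4\right) \left(-6\right) \frac{1}{-3 + 9} \left(-78\right) = -143 + \left(-4\right) \left(-6\right) \frac{1}{6} \left(-78\right) = -143 + 4 \left(-78\right) = -143 - 312 = -455$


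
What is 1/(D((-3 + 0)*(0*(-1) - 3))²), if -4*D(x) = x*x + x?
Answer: 4/2025 ≈ 0.0019753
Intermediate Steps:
D(x) = -x/4 - x²/4 (D(x) = -(x*x + x)/4 = -(x² + x)/4 = -(x + x²)/4 = -x/4 - x²/4)
1/(D((-3 + 0)*(0*(-1) - 3))²) = 1/((-(-3 + 0)*(0*(-1) - 3)*(1 + (-3 + 0)*(0*(-1) - 3))/4)²) = 1/((-(-3*(0 - 3))*(1 - 3*(0 - 3))/4)²) = 1/((-(-3*(-3))*(1 - 3*(-3))/4)²) = 1/((-¼*9*(1 + 9))²) = 1/((-¼*9*10)²) = 1/((-45/2)²) = 1/(2025/4) = 4/2025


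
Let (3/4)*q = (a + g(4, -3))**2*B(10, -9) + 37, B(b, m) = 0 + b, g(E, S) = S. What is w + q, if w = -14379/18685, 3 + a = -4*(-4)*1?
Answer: 77462243/56055 ≈ 1381.9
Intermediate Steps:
B(b, m) = b
a = 13 (a = -3 - 4*(-4)*1 = -3 + 16*1 = -3 + 16 = 13)
q = 4148/3 (q = 4*((13 - 3)**2*10 + 37)/3 = 4*(10**2*10 + 37)/3 = 4*(100*10 + 37)/3 = 4*(1000 + 37)/3 = (4/3)*1037 = 4148/3 ≈ 1382.7)
w = -14379/18685 (w = -14379*1/18685 = -14379/18685 ≈ -0.76955)
w + q = -14379/18685 + 4148/3 = 77462243/56055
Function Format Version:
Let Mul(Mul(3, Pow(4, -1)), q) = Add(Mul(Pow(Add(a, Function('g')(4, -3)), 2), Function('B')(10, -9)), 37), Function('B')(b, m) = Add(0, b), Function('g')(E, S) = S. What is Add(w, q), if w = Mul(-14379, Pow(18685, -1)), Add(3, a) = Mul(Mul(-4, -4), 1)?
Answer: Rational(77462243, 56055) ≈ 1381.9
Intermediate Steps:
Function('B')(b, m) = b
a = 13 (a = Add(-3, Mul(Mul(-4, -4), 1)) = Add(-3, Mul(16, 1)) = Add(-3, 16) = 13)
q = Rational(4148, 3) (q = Mul(Rational(4, 3), Add(Mul(Pow(Add(13, -3), 2), 10), 37)) = Mul(Rational(4, 3), Add(Mul(Pow(10, 2), 10), 37)) = Mul(Rational(4, 3), Add(Mul(100, 10), 37)) = Mul(Rational(4, 3), Add(1000, 37)) = Mul(Rational(4, 3), 1037) = Rational(4148, 3) ≈ 1382.7)
w = Rational(-14379, 18685) (w = Mul(-14379, Rational(1, 18685)) = Rational(-14379, 18685) ≈ -0.76955)
Add(w, q) = Add(Rational(-14379, 18685), Rational(4148, 3)) = Rational(77462243, 56055)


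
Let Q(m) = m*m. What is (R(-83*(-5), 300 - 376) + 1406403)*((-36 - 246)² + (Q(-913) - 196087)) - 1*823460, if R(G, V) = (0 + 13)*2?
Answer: 1008417208114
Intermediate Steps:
Q(m) = m²
R(G, V) = 26 (R(G, V) = 13*2 = 26)
(R(-83*(-5), 300 - 376) + 1406403)*((-36 - 246)² + (Q(-913) - 196087)) - 1*823460 = (26 + 1406403)*((-36 - 246)² + ((-913)² - 196087)) - 1*823460 = 1406429*((-282)² + (833569 - 196087)) - 823460 = 1406429*(79524 + 637482) - 823460 = 1406429*717006 - 823460 = 1008418031574 - 823460 = 1008417208114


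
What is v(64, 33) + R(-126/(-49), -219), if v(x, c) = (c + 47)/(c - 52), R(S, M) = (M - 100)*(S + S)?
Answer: -218756/133 ≈ -1644.8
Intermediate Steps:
R(S, M) = 2*S*(-100 + M) (R(S, M) = (-100 + M)*(2*S) = 2*S*(-100 + M))
v(x, c) = (47 + c)/(-52 + c)
v(64, 33) + R(-126/(-49), -219) = (47 + 33)/(-52 + 33) + 2*(-126/(-49))*(-100 - 219) = 80/(-19) + 2*(-126*(-1/49))*(-319) = -1/19*80 + 2*(18/7)*(-319) = -80/19 - 11484/7 = -218756/133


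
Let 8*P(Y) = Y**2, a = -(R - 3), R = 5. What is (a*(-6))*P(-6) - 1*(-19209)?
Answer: 19263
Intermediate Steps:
a = -2 (a = -(5 - 3) = -1*2 = -2)
P(Y) = Y**2/8
(a*(-6))*P(-6) - 1*(-19209) = (-2*(-6))*((1/8)*(-6)**2) - 1*(-19209) = 12*((1/8)*36) + 19209 = 12*(9/2) + 19209 = 54 + 19209 = 19263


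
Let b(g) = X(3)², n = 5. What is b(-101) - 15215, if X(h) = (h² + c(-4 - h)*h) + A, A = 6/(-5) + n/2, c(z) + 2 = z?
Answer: -1493611/100 ≈ -14936.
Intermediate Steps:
c(z) = -2 + z
A = 13/10 (A = 6/(-5) + 5/2 = 6*(-⅕) + 5*(½) = -6/5 + 5/2 = 13/10 ≈ 1.3000)
X(h) = 13/10 + h² + h*(-6 - h) (X(h) = (h² + (-2 + (-4 - h))*h) + 13/10 = (h² + (-6 - h)*h) + 13/10 = (h² + h*(-6 - h)) + 13/10 = 13/10 + h² + h*(-6 - h))
b(g) = 27889/100 (b(g) = (13/10 - 6*3)² = (13/10 - 18)² = (-167/10)² = 27889/100)
b(-101) - 15215 = 27889/100 - 15215 = -1493611/100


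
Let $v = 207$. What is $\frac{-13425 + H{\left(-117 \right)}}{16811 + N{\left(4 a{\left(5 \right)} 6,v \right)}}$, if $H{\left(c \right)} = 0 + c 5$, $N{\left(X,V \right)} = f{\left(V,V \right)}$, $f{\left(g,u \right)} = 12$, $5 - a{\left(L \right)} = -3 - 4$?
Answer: $- \frac{14010}{16823} \approx -0.83279$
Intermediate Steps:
$a{\left(L \right)} = 12$ ($a{\left(L \right)} = 5 - \left(-3 - 4\right) = 5 - -7 = 5 + 7 = 12$)
$N{\left(X,V \right)} = 12$
$H{\left(c \right)} = 5 c$ ($H{\left(c \right)} = 0 + 5 c = 5 c$)
$\frac{-13425 + H{\left(-117 \right)}}{16811 + N{\left(4 a{\left(5 \right)} 6,v \right)}} = \frac{-13425 + 5 \left(-117\right)}{16811 + 12} = \frac{-13425 - 585}{16823} = \left(-14010\right) \frac{1}{16823} = - \frac{14010}{16823}$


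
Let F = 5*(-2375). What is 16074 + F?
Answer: 4199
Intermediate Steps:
F = -11875
16074 + F = 16074 - 11875 = 4199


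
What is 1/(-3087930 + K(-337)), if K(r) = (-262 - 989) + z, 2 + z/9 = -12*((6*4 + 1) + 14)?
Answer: -1/3093411 ≈ -3.2327e-7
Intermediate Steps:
z = -4230 (z = -18 + 9*(-12*((6*4 + 1) + 14)) = -18 + 9*(-12*((24 + 1) + 14)) = -18 + 9*(-12*(25 + 14)) = -18 + 9*(-12*39) = -18 + 9*(-468) = -18 - 4212 = -4230)
K(r) = -5481 (K(r) = (-262 - 989) - 4230 = -1251 - 4230 = -5481)
1/(-3087930 + K(-337)) = 1/(-3087930 - 5481) = 1/(-3093411) = -1/3093411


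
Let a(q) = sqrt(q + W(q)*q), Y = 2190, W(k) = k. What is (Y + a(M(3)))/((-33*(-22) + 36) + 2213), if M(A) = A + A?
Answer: 438/595 + sqrt(42)/2975 ≈ 0.73831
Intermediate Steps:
M(A) = 2*A
a(q) = sqrt(q + q**2) (a(q) = sqrt(q + q*q) = sqrt(q + q**2))
(Y + a(M(3)))/((-33*(-22) + 36) + 2213) = (2190 + sqrt((2*3)*(1 + 2*3)))/((-33*(-22) + 36) + 2213) = (2190 + sqrt(6*(1 + 6)))/((726 + 36) + 2213) = (2190 + sqrt(6*7))/(762 + 2213) = (2190 + sqrt(42))/2975 = (2190 + sqrt(42))*(1/2975) = 438/595 + sqrt(42)/2975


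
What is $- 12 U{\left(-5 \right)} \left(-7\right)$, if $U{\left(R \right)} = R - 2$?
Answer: $-588$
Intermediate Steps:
$U{\left(R \right)} = -2 + R$
$- 12 U{\left(-5 \right)} \left(-7\right) = - 12 \left(-2 - 5\right) \left(-7\right) = \left(-12\right) \left(-7\right) \left(-7\right) = 84 \left(-7\right) = -588$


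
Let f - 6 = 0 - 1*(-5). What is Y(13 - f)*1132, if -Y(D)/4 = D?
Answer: -9056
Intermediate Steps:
f = 11 (f = 6 + (0 - 1*(-5)) = 6 + (0 + 5) = 6 + 5 = 11)
Y(D) = -4*D
Y(13 - f)*1132 = -4*(13 - 1*11)*1132 = -4*(13 - 11)*1132 = -4*2*1132 = -8*1132 = -9056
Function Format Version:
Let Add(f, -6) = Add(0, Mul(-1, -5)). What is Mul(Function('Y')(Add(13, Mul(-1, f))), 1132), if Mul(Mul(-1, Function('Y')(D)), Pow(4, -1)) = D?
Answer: -9056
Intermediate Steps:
f = 11 (f = Add(6, Add(0, Mul(-1, -5))) = Add(6, Add(0, 5)) = Add(6, 5) = 11)
Function('Y')(D) = Mul(-4, D)
Mul(Function('Y')(Add(13, Mul(-1, f))), 1132) = Mul(Mul(-4, Add(13, Mul(-1, 11))), 1132) = Mul(Mul(-4, Add(13, -11)), 1132) = Mul(Mul(-4, 2), 1132) = Mul(-8, 1132) = -9056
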